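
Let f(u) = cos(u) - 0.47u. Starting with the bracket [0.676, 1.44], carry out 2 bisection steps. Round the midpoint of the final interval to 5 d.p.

f(0.676000) = 0.462362, f(1.440000) = -0.546376 (opposite signs)
step 1: m = 1.058000, f(m) = -0.006644 < 0 → root in [0.676000, 1.058000]
step 2: m = 0.867000, f(m) = 0.239627 > 0 → root in [0.867000, 1.058000]
Midpoint of [0.867000, 1.058000] = 0.962500

0.96250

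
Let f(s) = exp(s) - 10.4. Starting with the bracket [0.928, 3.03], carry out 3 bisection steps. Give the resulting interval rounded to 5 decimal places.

[2.24175, 2.50450]

f(0.928000) = -7.870555, f(3.030000) = 10.297233 (opposite signs)
step 1: m = 1.979000, f(m) = -3.164496 < 0 → root in [1.979000, 3.030000]
step 2: m = 2.504500, f(m) = 1.837439 > 0 → root in [1.979000, 2.504500]
step 3: m = 2.241750, f(m) = -0.990216 < 0 → root in [2.241750, 2.504500]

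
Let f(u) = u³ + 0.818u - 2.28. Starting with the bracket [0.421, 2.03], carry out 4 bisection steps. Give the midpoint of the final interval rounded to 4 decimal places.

1.0747

f(0.421000) = -1.861004, f(2.030000) = 7.745967 (opposite signs)
step 1: m = 1.225500, f(m) = 0.562976 > 0 → root in [0.421000, 1.225500]
step 2: m = 0.823250, f(m) = -1.048632 < 0 → root in [0.823250, 1.225500]
step 3: m = 1.024375, f(m) = -0.367139 < 0 → root in [1.024375, 1.225500]
step 4: m = 1.124937, f(m) = 0.063790 > 0 → root in [1.024375, 1.124937]
Midpoint of [1.024375, 1.124937] = 1.074656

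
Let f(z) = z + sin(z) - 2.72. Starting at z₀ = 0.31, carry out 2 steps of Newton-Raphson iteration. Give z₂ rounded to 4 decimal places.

1.6831

f'(z) = 1 + cos(z)
z_0 = 0.310000: f = -2.104941, f' = 1.952334 → z_1 = 0.310000 - (-2.104941)/(1.952334) = 1.388167
z_1 = 1.388167: f = -0.348464, f' = 1.181616 → z_2 = 1.388167 - (-0.348464)/(1.181616) = 1.683071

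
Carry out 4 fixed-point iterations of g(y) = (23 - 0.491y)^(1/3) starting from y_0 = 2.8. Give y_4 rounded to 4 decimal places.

y_1 = g(2.800000) = 2.786036
y_2 = g(2.786036) = 2.786330
y_3 = g(2.786330) = 2.786324
y_4 = g(2.786324) = 2.786324

2.7863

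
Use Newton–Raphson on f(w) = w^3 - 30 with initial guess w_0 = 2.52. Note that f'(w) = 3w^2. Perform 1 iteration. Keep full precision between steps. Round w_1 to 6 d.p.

3.254704

Newton update: w ← w − f(w)/f'(w).
w_0 = 2.520000: f = -13.996992, f' = 19.051200 → w_1 = 2.520000 - (-13.996992)/(19.051200) = 3.254704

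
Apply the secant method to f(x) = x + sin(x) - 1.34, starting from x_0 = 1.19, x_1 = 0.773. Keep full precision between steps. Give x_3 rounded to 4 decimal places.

0.6977

f(x_0) = 0.778369, f(x_1) = 0.131286
x_2 = 0.773000 - (0.131286)·(0.773000 - 1.190000)/(0.131286 - (0.778369)) = 0.688395; f(x_2) = -0.016306
x_3 = 0.688395 - (-0.016306)·(0.688395 - 0.773000)/(-0.016306 - (0.131286)) = 0.697742; f(x_3) = 0.000232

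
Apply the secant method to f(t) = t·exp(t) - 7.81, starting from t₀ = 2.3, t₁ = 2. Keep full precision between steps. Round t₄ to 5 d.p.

Secant update: t_(k+1) = t_k − f(t_k)·(t_k − t_(k-1))/(f(t_k) − f(t_(k-1))).
f(t_0) = 15.130620, f(t_1) = 6.968112
t_2 = 2.000000 - (6.968112)·(2.000000 - 2.300000)/(6.968112 - (15.130620)) = 1.743898; f(t_2) = 2.164392
t_3 = 1.743898 - (2.164392)·(1.743898 - 2.000000)/(2.164392 - (6.968112)) = 1.628507; f(t_3) = 0.489300
t_4 = 1.628507 - (0.489300)·(1.628507 - 1.743898)/(0.489300 - (2.164392)) = 1.594801; f(t_4) = 0.048144

1.59480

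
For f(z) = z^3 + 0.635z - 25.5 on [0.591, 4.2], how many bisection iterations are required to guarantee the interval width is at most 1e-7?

26

Initial width b − a = 4.2 − 0.591 = 3.609000.
After n steps the width is (b−a)/2^n; need (b−a)/2^n ≤ 1e-7.
So n ≥ log₂(3.609000/1e-7) = log₂(36090000.0000) ≈ 25.1051.
Hence n = 26.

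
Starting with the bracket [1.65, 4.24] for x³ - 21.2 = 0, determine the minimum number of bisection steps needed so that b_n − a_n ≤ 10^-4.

15

Initial width b − a = 4.24 − 1.65 = 2.590000.
After n steps the width is (b−a)/2^n; need (b−a)/2^n ≤ 10^-4.
So n ≥ log₂(2.590000/10^-4) = log₂(25900.0000) ≈ 14.6607.
Hence n = 15.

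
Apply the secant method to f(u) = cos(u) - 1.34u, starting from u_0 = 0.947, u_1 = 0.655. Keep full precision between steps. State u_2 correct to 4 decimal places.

Secant update: u_(k+1) = u_k − f(u_k)·(u_k − u_(k-1))/(f(u_k) − f(u_(k-1))).
f(u_0) = -0.684859, f(u_1) = -0.084652
u_2 = 0.655000 - (-0.084652)·(0.655000 - 0.947000)/(-0.084652 - (-0.684859)) = 0.613817; f(u_2) = -0.005059

0.6138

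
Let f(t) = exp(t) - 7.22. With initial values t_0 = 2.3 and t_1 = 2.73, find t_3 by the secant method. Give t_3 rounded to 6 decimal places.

2.010098

f(t_0) = 2.754182, f(t_1) = 8.112887
t_2 = 2.730000 - (8.112887)·(2.730000 - 2.300000)/(8.112887 - (2.754182)) = 2.078995; f(t_2) = 0.776432
t_3 = 2.078995 - (0.776432)·(2.078995 - 2.730000)/(0.776432 - (8.112887)) = 2.010098; f(t_3) = 0.244051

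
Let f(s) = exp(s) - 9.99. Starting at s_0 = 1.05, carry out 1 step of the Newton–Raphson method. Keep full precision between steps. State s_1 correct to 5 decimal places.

f'(s) = exp(s)
s_0 = 1.050000: f = -7.132349, f' = 2.857651 → s_1 = 1.050000 - (-7.132349)/(2.857651) = 3.545878

3.54588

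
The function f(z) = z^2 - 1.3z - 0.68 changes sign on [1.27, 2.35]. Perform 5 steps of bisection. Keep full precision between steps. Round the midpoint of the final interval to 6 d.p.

1.691875

f(1.270000) = -0.718100, f(2.350000) = 1.787500 (opposite signs)
step 1: m = 1.810000, f(m) = 0.243100 > 0 → root in [1.270000, 1.810000]
step 2: m = 1.540000, f(m) = -0.310400 < 0 → root in [1.540000, 1.810000]
step 3: m = 1.675000, f(m) = -0.051875 < 0 → root in [1.675000, 1.810000]
step 4: m = 1.742500, f(m) = 0.091056 > 0 → root in [1.675000, 1.742500]
step 5: m = 1.708750, f(m) = 0.018452 > 0 → root in [1.675000, 1.708750]
Midpoint of [1.675000, 1.708750] = 1.691875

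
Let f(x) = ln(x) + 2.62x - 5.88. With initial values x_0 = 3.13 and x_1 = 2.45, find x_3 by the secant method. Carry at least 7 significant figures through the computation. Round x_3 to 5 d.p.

1.98322

Secant update: x_(k+1) = x_k − f(x_k)·(x_k − x_(k-1))/(f(x_k) − f(x_(k-1))).
f(x_0) = 3.461633, f(x_1) = 1.435088
x_2 = 2.450000 - (1.435088)·(2.450000 - 3.130000)/(1.435088 - (3.461633)) = 1.968461; f(x_2) = -0.045379
x_3 = 1.968461 - (-0.045379)·(1.968461 - 2.450000)/(-0.045379 - (1.435088)) = 1.983221; f(x_3) = 0.000763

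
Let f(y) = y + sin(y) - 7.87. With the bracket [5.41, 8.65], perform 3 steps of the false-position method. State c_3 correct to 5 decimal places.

7.13647

f(5.410000) = -3.226379, f(8.650000) = 1.479557
step 1: c = 7.631336, f(c) = 0.736653 > 0 → new bracket [5.410000, 7.631336]
step 2: c = 7.218432, f(c) = 0.153177 > 0 → new bracket [5.410000, 7.218432]
step 3: c = 7.136465, f(c) = 0.019906 > 0 → new bracket [5.410000, 7.136465]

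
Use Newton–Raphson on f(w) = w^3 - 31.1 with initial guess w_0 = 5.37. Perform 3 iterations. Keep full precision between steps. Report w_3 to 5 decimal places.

f'(w) = 3w^2
w_0 = 5.370000: f = 123.754153, f' = 86.510700 → w_1 = 5.370000 - (123.754153)/(86.510700) = 3.939493
w_1 = 3.939493: f = 30.039380, f' = 46.558818 → w_2 = 3.939493 - (30.039380)/(46.558818) = 3.294301
w_2 = 3.294301: f = 4.651136, f' = 32.557258 → w_3 = 3.294301 - (4.651136)/(32.557258) = 3.151441

3.15144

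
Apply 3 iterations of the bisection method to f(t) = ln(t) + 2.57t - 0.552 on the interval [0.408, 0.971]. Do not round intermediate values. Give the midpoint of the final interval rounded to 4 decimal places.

0.5136

f(0.408000) = -0.399928, f(0.971000) = 1.914041 (opposite signs)
step 1: m = 0.689500, f(m) = 0.848226 > 0 → root in [0.408000, 0.689500]
step 2: m = 0.548750, f(m) = 0.258175 > 0 → root in [0.408000, 0.548750]
step 3: m = 0.478375, f(m) = -0.059937 < 0 → root in [0.478375, 0.548750]
Midpoint of [0.478375, 0.548750] = 0.513562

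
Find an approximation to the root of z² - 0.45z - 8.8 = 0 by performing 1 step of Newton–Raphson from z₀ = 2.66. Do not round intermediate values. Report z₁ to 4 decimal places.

3.2599

Newton update: z ← z − f(z)/f'(z).
f'(z) = 2z - 0.45
z_0 = 2.660000: f = -2.921400, f' = 4.870000 → z_1 = 2.660000 - (-2.921400)/(4.870000) = 3.259877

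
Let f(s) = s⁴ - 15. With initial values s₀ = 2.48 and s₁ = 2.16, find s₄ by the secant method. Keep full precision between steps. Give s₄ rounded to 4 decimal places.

1.9683

f(s_0) = 22.827420, f(s_1) = 6.767823
s_2 = 2.160000 - (6.767823)·(2.160000 - 2.480000)/(6.767823 - (22.827420)) = 2.025146; f(s_2) = 1.819970
s_3 = 2.025146 - (1.819970)·(2.025146 - 2.160000)/(1.819970 - (6.767823)) = 1.975542; f(s_3) = 0.231596
s_4 = 1.975542 - (0.231596)·(1.975542 - 2.025146)/(0.231596 - (1.819970)) = 1.968310; f(s_4) = 0.009764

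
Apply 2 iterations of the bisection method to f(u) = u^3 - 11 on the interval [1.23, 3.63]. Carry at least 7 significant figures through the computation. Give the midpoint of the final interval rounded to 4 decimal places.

2.1300

f(1.230000) = -9.139133, f(3.630000) = 36.832147 (opposite signs)
step 1: m = 2.430000, f(m) = 3.348907 > 0 → root in [1.230000, 2.430000]
step 2: m = 1.830000, f(m) = -4.871513 < 0 → root in [1.830000, 2.430000]
Midpoint of [1.830000, 2.430000] = 2.130000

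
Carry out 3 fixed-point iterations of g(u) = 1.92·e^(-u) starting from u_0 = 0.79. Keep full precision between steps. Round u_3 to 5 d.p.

u_1 = g(0.790000) = 0.871382
u_2 = g(0.871382) = 0.803276
u_3 = g(0.803276) = 0.859890

0.85989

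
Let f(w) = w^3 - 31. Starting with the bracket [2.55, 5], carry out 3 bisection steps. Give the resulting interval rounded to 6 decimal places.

[2.856250, 3.162500]

f(2.550000) = -14.418625, f(5.000000) = 94.000000 (opposite signs)
step 1: m = 3.775000, f(m) = 22.796109 > 0 → root in [2.550000, 3.775000]
step 2: m = 3.162500, f(m) = 0.629447 > 0 → root in [2.550000, 3.162500]
step 3: m = 2.856250, f(m) = -7.698244 < 0 → root in [2.856250, 3.162500]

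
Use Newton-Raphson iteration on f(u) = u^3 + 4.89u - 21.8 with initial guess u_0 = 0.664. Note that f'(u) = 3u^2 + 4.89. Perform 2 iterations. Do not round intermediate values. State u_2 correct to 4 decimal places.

2.6315

Newton update: u ← u − f(u)/f'(u).
u_0 = 0.664000: f = -18.260285, f' = 6.212688 → u_1 = 0.664000 - (-18.260285)/(6.212688) = 3.603192
u_1 = 3.603192: f = 42.599839, f' = 43.838985 → u_2 = 3.603192 - (42.599839)/(43.838985) = 2.631458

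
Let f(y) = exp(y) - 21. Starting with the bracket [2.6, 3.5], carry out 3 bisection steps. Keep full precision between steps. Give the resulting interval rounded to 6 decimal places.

[2.937500, 3.050000]

f(2.600000) = -7.536262, f(3.500000) = 12.115452 (opposite signs)
step 1: m = 3.050000, f(m) = 0.115344 > 0 → root in [2.600000, 3.050000]
step 2: m = 2.825000, f(m) = -4.139055 < 0 → root in [2.825000, 3.050000]
step 3: m = 2.937500, f(m) = -2.131384 < 0 → root in [2.937500, 3.050000]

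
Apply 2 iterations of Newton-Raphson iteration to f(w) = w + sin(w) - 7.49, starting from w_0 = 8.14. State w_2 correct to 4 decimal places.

f'(w) = 1 + cos(w)
w_0 = 8.140000: f = 1.609375, f' = 0.717865 → w_1 = 8.140000 - (1.609375)/(0.717865) = 5.898111
w_1 = 5.898111: f = -1.967518, f' = 1.926770 → w_2 = 5.898111 - (-1.967518)/(1.926770) = 6.919259

6.9193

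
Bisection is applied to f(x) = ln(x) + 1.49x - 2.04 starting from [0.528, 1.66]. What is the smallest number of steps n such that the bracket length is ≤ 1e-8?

27

Initial width b − a = 1.66 − 0.528 = 1.132000.
After n steps the width is (b−a)/2^n; need (b−a)/2^n ≤ 1e-8.
So n ≥ log₂(1.132000/1e-8) = log₂(113200000.0000) ≈ 26.7543.
Hence n = 27.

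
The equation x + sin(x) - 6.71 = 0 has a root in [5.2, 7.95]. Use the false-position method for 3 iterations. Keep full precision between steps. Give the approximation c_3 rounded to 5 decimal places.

6.49747

f(5.200000) = -2.393455, f(7.950000) = 2.235394
step 1: c = 6.621952, f(c) = 0.244276 > 0 → new bracket [5.200000, 6.621952]
step 2: c = 6.490267, f(c) = -0.014128 < 0 → new bracket [6.490267, 6.621952]
step 3: c = 6.497467, f(c) = 0.000112 > 0 → new bracket [6.490267, 6.497467]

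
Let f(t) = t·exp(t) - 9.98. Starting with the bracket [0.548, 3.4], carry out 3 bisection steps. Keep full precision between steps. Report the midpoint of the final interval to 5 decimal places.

f(0.548000) = -9.032075, f(3.400000) = 91.897940 (opposite signs)
step 1: m = 1.974000, f(m) = 4.231648 > 0 → root in [0.548000, 1.974000]
step 2: m = 1.261000, f(m) = -5.529996 < 0 → root in [1.261000, 1.974000]
step 3: m = 1.617500, f(m) = -1.827034 < 0 → root in [1.617500, 1.974000]
Midpoint of [1.617500, 1.974000] = 1.795750

1.79575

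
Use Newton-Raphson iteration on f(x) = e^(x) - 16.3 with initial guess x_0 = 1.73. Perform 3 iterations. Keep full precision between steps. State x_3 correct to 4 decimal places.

2.8234

f'(x) = e^(x)
x_0 = 1.730000: f = -10.659346, f' = 5.640654 → x_1 = 1.730000 - (-10.659346)/(5.640654) = 3.619736
x_1 = 3.619736: f = 21.027708, f' = 37.327708 → x_2 = 3.619736 - (21.027708)/(37.327708) = 3.056409
x_2 = 3.056409: f = 4.951104, f' = 21.251104 → x_3 = 3.056409 - (4.951104)/(21.251104) = 2.823428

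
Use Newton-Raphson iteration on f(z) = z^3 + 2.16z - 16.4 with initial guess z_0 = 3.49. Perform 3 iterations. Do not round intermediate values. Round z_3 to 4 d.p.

Newton update: z ← z − f(z)/f'(z).
f'(z) = 3z^2 + 2.16
z_0 = 3.490000: f = 33.646949, f' = 38.700300 → z_1 = 3.490000 - (33.646949)/(38.700300) = 2.620577
z_1 = 2.620577: f = 7.257049, f' = 22.762264 → z_2 = 2.620577 - (7.257049)/(22.762264) = 2.301757
z_2 = 2.301757: f = 0.766705, f' = 18.054259 → z_3 = 2.301757 - (0.766705)/(18.054259) = 2.259291

2.2593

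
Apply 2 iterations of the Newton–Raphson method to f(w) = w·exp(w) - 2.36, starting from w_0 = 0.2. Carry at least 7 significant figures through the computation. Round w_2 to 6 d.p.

1.194360

f'(w) = (w + 1)·exp(w)
w_0 = 0.200000: f = -2.115719, f' = 1.465683 → w_1 = 0.200000 - (-2.115719)/(1.465683) = 1.643504
w_1 = 1.643504: f = 6.142279, f' = 13.675543 → w_2 = 1.643504 - (6.142279)/(13.675543) = 1.194360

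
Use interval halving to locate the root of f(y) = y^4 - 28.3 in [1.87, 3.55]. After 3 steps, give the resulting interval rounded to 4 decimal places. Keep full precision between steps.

f(1.870000) = -16.071690, f(3.550000) = 130.523006 (opposite signs)
step 1: m = 2.710000, f(m) = 25.635805 > 0 → root in [1.870000, 2.710000]
step 2: m = 2.290000, f(m) = -0.799415 < 0 → root in [2.290000, 2.710000]
step 3: m = 2.500000, f(m) = 10.762500 > 0 → root in [2.290000, 2.500000]

[2.2900, 2.5000]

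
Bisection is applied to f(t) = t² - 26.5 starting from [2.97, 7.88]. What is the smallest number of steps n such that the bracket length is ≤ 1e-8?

29

Initial width b − a = 7.88 − 2.97 = 4.910000.
After n steps the width is (b−a)/2^n; need (b−a)/2^n ≤ 1e-8.
So n ≥ log₂(4.910000/1e-8) = log₂(491000000.0000) ≈ 28.8711.
Hence n = 29.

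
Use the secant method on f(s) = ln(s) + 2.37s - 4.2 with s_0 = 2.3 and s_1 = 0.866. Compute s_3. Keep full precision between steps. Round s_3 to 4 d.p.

f(s_0) = 2.083909, f(s_1) = -2.291450
s_2 = 0.866000 - (-2.291450)·(0.866000 - 2.300000)/(-2.291450 - (2.083909)) = 1.617010; f(s_2) = 0.112893
s_3 = 1.617010 - (0.112893)·(1.617010 - 0.866000)/(0.112893 - (-2.291450)) = 1.581747; f(s_3) = 0.007272

1.5817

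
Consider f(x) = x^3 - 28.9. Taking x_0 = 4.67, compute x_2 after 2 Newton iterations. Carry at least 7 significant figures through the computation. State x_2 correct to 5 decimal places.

f'(x) = 3x^2
x_0 = 4.670000: f = 72.947563, f' = 65.426700 → x_1 = 4.670000 - (72.947563)/(65.426700) = 3.555049
x_1 = 3.555049: f = 16.030038, f' = 37.915121 → x_2 = 3.555049 - (16.030038)/(37.915121) = 3.132262

3.13226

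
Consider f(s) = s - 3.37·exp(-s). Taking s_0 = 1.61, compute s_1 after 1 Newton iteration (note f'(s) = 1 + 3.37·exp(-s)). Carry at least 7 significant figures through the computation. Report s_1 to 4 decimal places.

Newton update: s ← s − f(s)/f'(s).
s_0 = 1.610000: f = 0.936379, f' = 1.673621 → s_1 = 1.610000 - (0.936379)/(1.673621) = 1.050507

1.0505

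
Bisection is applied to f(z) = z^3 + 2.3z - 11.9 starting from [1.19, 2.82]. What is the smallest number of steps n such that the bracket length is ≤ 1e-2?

Initial width b − a = 2.82 − 1.19 = 1.630000.
After n steps the width is (b−a)/2^n; need (b−a)/2^n ≤ 1e-2.
So n ≥ log₂(1.630000/1e-2) = log₂(163.0000) ≈ 7.3487.
Hence n = 8.

8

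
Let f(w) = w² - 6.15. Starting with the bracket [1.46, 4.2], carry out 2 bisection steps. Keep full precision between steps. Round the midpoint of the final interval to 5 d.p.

2.48750

f(1.460000) = -4.018400, f(4.200000) = 11.490000 (opposite signs)
step 1: m = 2.830000, f(m) = 1.858900 > 0 → root in [1.460000, 2.830000]
step 2: m = 2.145000, f(m) = -1.548975 < 0 → root in [2.145000, 2.830000]
Midpoint of [2.145000, 2.830000] = 2.487500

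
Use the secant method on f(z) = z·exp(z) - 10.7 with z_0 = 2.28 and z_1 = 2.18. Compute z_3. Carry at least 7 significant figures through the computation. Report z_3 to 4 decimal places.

Secant update: z_(k+1) = z_k − f(z_k)·(z_k − z_(k-1))/(f(z_k) − f(z_(k-1))).
f(z_0) = 11.590831, f(z_1) = 8.584948
z_2 = 2.180000 - (8.584948)·(2.180000 - 2.280000)/(8.584948 - (11.590831)) = 1.894395; f(z_2) = 1.894936
z_3 = 1.894395 - (1.894936)·(1.894395 - 2.180000)/(1.894936 - (8.584948)) = 1.813498; f(z_3) = 0.420115

1.8135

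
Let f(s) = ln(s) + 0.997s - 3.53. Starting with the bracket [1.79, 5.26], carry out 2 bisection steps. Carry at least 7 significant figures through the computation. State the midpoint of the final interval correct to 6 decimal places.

2.223750

f(1.790000) = -1.163154, f(5.260000) = 3.374351 (opposite signs)
step 1: m = 3.525000, f(m) = 1.244305 > 0 → root in [1.790000, 3.525000]
step 2: m = 2.657500, f(m) = 0.096913 > 0 → root in [1.790000, 2.657500]
Midpoint of [1.790000, 2.657500] = 2.223750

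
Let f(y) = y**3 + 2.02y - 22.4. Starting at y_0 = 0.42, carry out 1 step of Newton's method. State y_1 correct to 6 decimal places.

8.845197

f'(y) = 3y**2 + 2.02
y_0 = 0.420000: f = -21.477512, f' = 2.549200 → y_1 = 0.420000 - (-21.477512)/(2.549200) = 8.845197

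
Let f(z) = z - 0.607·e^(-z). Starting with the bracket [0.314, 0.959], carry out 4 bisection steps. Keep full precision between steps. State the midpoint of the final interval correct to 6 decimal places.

f(0.314000) = -0.129425, f(0.959000) = 0.726351 (opposite signs)
step 1: m = 0.636500, f(m) = 0.315311 > 0 → root in [0.314000, 0.636500]
step 2: m = 0.475250, f(m) = 0.097860 > 0 → root in [0.314000, 0.475250]
step 3: m = 0.394625, f(m) = -0.014452 < 0 → root in [0.394625, 0.475250]
step 4: m = 0.434937, f(m) = 0.042023 > 0 → root in [0.394625, 0.434937]
Midpoint of [0.394625, 0.434937] = 0.414781

0.414781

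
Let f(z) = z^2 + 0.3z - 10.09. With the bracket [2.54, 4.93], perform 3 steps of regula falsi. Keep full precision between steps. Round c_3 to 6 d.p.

3.023561

f(2.540000) = -2.876400, f(4.930000) = 15.693900
step 1: c = 2.910193, f(c) = -0.747718 < 0 → new bracket [2.910193, 4.930000]
step 2: c = 3.002048, f(c) = -0.177092 < 0 → new bracket [3.002048, 4.930000]
step 3: c = 3.023561, f(c) = -0.041012 < 0 → new bracket [3.023561, 4.930000]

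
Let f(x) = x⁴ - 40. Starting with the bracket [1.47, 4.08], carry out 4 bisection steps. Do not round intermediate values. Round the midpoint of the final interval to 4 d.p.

2.5303

f(1.470000) = -35.330511, f(4.080000) = 237.102633 (opposite signs)
step 1: m = 2.775000, f(m) = 19.299625 > 0 → root in [1.470000, 2.775000]
step 2: m = 2.122500, f(m) = -19.704919 < 0 → root in [2.122500, 2.775000]
step 3: m = 2.448750, f(m) = -4.043468 < 0 → root in [2.448750, 2.775000]
step 4: m = 2.611875, f(m) = 6.538197 > 0 → root in [2.448750, 2.611875]
Midpoint of [2.448750, 2.611875] = 2.530312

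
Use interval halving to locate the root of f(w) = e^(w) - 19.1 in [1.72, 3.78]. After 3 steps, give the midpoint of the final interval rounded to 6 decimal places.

2.878750

f(1.720000) = -13.515472, f(3.780000) = 24.716042 (opposite signs)
step 1: m = 2.750000, f(m) = -3.457368 < 0 → root in [2.750000, 3.780000]
step 2: m = 3.265000, f(m) = 7.080111 > 0 → root in [2.750000, 3.265000]
step 3: m = 3.007500, f(m) = 1.136745 > 0 → root in [2.750000, 3.007500]
Midpoint of [2.750000, 3.007500] = 2.878750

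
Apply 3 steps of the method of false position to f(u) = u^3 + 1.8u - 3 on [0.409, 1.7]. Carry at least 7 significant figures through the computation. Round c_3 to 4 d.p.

1.0129

f(0.409000) = -2.195382, f(1.700000) = 4.973000
step 1: c = 0.804380, f(c) = -1.031659 < 0 → new bracket [0.804380, 1.700000]
step 2: c = 0.958257, f(c) = -0.395214 < 0 → new bracket [0.958257, 1.700000]
step 3: c = 1.012865, f(c) = -0.137752 < 0 → new bracket [1.012865, 1.700000]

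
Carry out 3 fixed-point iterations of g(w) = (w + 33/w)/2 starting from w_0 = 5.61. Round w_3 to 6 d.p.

5.744563

w_1 = g(5.610000) = 5.746176
w_2 = g(5.746176) = 5.744563
w_3 = g(5.744563) = 5.744563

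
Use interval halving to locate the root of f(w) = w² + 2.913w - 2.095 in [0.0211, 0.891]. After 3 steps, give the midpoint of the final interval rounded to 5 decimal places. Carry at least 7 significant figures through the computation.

0.61916

f(0.021100) = -2.033090, f(0.891000) = 1.294364 (opposite signs)
step 1: m = 0.456050, f(m) = -0.558545 < 0 → root in [0.456050, 0.891000]
step 2: m = 0.673525, f(m) = 0.320614 > 0 → root in [0.456050, 0.673525]
step 3: m = 0.564787, f(m) = -0.130789 < 0 → root in [0.564787, 0.673525]
Midpoint of [0.564787, 0.673525] = 0.619156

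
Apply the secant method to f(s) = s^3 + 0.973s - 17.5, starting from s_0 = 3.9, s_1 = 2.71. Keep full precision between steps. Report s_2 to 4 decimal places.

2.5622

f(s_0) = 45.613700, f(s_1) = 5.039341
s_2 = 2.710000 - (5.039341)·(2.710000 - 3.900000)/(5.039341 - (45.613700)) = 2.562202; f(s_2) = 1.813565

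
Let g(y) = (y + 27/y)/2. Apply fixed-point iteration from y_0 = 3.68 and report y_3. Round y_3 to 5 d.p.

5.19616

y_1 = g(3.680000) = 5.508478
y_2 = g(5.508478) = 5.205007
y_3 = g(5.205007) = 5.196160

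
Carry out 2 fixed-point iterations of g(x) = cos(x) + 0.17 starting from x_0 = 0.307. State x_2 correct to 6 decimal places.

0.602760

x_1 = g(0.307000) = 1.123244
x_2 = g(1.123244) = 0.602760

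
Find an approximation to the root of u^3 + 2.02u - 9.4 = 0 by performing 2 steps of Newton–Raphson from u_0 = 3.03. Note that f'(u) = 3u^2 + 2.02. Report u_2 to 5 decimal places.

1.85585

u_0 = 3.030000: f = 24.538727, f' = 29.562700 → u_1 = 3.030000 - (24.538727)/(29.562700) = 2.199943
u_1 = 2.199943: f = 5.691057, f' = 16.539247 → u_2 = 2.199943 - (5.691057)/(16.539247) = 1.855849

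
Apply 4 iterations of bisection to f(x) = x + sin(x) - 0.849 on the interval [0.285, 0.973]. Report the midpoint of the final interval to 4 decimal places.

0.4355

f(0.285000) = -0.282843, f(0.973000) = 0.950578 (opposite signs)
step 1: m = 0.629000, f(m) = 0.368336 > 0 → root in [0.285000, 0.629000]
step 2: m = 0.457000, f(m) = 0.049258 > 0 → root in [0.285000, 0.457000]
step 3: m = 0.371000, f(m) = -0.115452 < 0 → root in [0.371000, 0.457000]
step 4: m = 0.414000, f(m) = -0.032725 < 0 → root in [0.414000, 0.457000]
Midpoint of [0.414000, 0.457000] = 0.435500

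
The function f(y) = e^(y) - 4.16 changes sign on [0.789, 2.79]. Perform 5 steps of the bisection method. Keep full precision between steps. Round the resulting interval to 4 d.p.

[1.4143, 1.4768]

f(0.789000) = -1.958806, f(2.790000) = 12.121020 (opposite signs)
step 1: m = 1.789500, f(m) = 1.826458 > 0 → root in [0.789000, 1.789500]
step 2: m = 1.289250, f(m) = -0.529937 < 0 → root in [1.289250, 1.789500]
step 3: m = 1.539375, f(m) = 0.501676 > 0 → root in [1.289250, 1.539375]
step 4: m = 1.414313, f(m) = -0.046343 < 0 → root in [1.414313, 1.539375]
step 5: m = 1.476844, f(m) = 0.219102 > 0 → root in [1.414313, 1.476844]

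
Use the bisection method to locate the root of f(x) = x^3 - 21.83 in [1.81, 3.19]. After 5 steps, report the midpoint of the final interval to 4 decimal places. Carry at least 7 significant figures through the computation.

2.7803

f(1.810000) = -15.900259, f(3.190000) = 10.631759 (opposite signs)
step 1: m = 2.500000, f(m) = -6.205000 < 0 → root in [2.500000, 3.190000]
step 2: m = 2.845000, f(m) = 1.197501 > 0 → root in [2.500000, 2.845000]
step 3: m = 2.672500, f(m) = -2.742320 < 0 → root in [2.672500, 2.845000]
step 4: m = 2.758750, f(m) = -0.833977 < 0 → root in [2.758750, 2.845000]
step 5: m = 2.801875, f(m) = 0.166130 > 0 → root in [2.758750, 2.801875]
Midpoint of [2.758750, 2.801875] = 2.780312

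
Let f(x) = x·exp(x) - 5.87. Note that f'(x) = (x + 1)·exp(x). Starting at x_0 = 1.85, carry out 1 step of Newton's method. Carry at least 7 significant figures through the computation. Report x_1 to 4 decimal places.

1.5247

x_0 = 1.850000: f = 5.895666, f' = 18.125486 → x_1 = 1.850000 - (5.895666)/(18.125486) = 1.524731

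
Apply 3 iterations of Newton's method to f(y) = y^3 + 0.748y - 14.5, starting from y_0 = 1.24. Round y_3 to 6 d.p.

f'(y) = 3y^2 + 0.748
y_0 = 1.240000: f = -11.665856, f' = 5.360800 → y_1 = 1.240000 - (-11.665856)/(5.360800) = 3.416141
y_1 = 3.416141: f = 27.921700, f' = 35.758055 → y_2 = 3.416141 - (27.921700)/(35.758055) = 2.635290
y_2 = 2.635290: f = 5.772641, f' = 21.582264 → y_3 = 2.635290 - (5.772641)/(21.582264) = 2.367819

2.367819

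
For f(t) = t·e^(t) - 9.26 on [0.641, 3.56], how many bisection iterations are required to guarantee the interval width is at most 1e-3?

Initial width b − a = 3.56 − 0.641 = 2.919000.
After n steps the width is (b−a)/2^n; need (b−a)/2^n ≤ 1e-3.
So n ≥ log₂(2.919000/1e-3) = log₂(2919.0000) ≈ 11.5113.
Hence n = 12.

12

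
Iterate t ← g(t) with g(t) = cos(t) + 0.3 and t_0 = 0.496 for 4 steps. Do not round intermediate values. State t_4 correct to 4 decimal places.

0.7742

t_1 = g(0.496000) = 1.179493
t_2 = g(1.179493) = 0.681393
t_3 = g(0.681393) = 1.076696
t_4 = g(1.076696) = 0.774240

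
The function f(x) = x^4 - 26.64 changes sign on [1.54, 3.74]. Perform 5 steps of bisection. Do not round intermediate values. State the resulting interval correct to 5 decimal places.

[2.22750, 2.29625]

f(1.540000) = -21.015513, f(3.740000) = 169.012954 (opposite signs)
step 1: m = 2.640000, f(m) = 21.935324 > 0 → root in [1.540000, 2.640000]
step 2: m = 2.090000, f(m) = -7.559702 < 0 → root in [2.090000, 2.640000]
step 3: m = 2.365000, f(m) = 4.644166 > 0 → root in [2.090000, 2.365000]
step 4: m = 2.227500, f(m) = -2.020975 < 0 → root in [2.227500, 2.365000]
step 5: m = 2.296250, f(m) = 1.162041 > 0 → root in [2.227500, 2.296250]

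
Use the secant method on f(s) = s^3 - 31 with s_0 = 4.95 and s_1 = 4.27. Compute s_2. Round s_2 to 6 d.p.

Secant update: s_(k+1) = s_k − f(s_k)·(s_k − s_(k-1))/(f(s_k) − f(s_(k-1))).
f(s_0) = 90.287375, f(s_1) = 46.854483
s_2 = 4.270000 - (46.854483)·(4.270000 - 4.950000)/(46.854483 - (90.287375)) = 3.536430; f(s_2) = 13.227802

3.536430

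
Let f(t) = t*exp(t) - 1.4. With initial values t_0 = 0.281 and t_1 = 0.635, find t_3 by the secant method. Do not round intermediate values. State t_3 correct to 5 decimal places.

0.69597

Secant update: t_(k+1) = t_k − f(t_k)·(t_k − t_(k-1))/(f(t_k) − f(t_(k-1))).
f(t_0) = -1.027829, f(t_1) = -0.201741
t_2 = 0.635000 - (-0.201741)·(0.635000 - 0.281000)/(-0.201741 - (-1.027829)) = 0.721451; f(t_2) = 0.084326
t_3 = 0.721451 - (0.084326)·(0.721451 - 0.635000)/(0.084326 - (-0.201741)) = 0.695967; f(t_3) = -0.004134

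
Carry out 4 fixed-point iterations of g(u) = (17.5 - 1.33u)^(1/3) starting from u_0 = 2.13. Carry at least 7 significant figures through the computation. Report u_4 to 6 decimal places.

u_1 = g(2.130000) = 2.447831
u_2 = g(2.447831) = 2.424085
u_3 = g(2.424085) = 2.425875
u_4 = g(2.425875) = 2.425741

2.425741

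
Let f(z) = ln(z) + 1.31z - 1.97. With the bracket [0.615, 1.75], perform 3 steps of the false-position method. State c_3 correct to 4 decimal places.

1.3032

f(0.615000) = -1.650483, f(1.750000) = 0.882116
step 1: c = 1.354674, f(c) = 0.108184 > 0 → new bracket [0.615000, 1.354674]
step 2: c = 1.309173, f(c) = 0.014413 > 0 → new bracket [0.615000, 1.309173]
step 3: c = 1.303164, f(c) = 0.001940 > 0 → new bracket [0.615000, 1.303164]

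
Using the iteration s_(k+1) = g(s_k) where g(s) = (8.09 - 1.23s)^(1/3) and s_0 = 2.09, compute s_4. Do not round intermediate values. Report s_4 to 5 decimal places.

1.80408

s_1 = g(2.090000) = 1.767236
s_2 = g(1.767236) = 1.808631
s_3 = g(1.808631) = 1.803428
s_4 = g(1.803428) = 1.804084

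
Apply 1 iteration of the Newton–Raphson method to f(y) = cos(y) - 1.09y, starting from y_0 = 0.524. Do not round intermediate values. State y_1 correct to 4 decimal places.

0.7093

f'(y) = -sin(y) - 1.09
y_0 = 0.524000: f = 0.294665, f' = -1.590347 → y_1 = 0.524000 - (0.294665)/(-1.590347) = 0.709283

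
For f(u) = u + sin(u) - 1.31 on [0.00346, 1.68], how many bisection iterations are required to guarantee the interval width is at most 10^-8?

Initial width b − a = 1.68 − 0.00346 = 1.676540.
After n steps the width is (b−a)/2^n; need (b−a)/2^n ≤ 10^-8.
So n ≥ log₂(1.676540/10^-8) = log₂(167654000.0000) ≈ 27.3209.
Hence n = 28.

28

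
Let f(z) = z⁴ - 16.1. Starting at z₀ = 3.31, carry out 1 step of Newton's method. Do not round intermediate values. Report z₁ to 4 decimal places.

2.5935

f'(z) = 4z³
z_0 = 3.310000: f = 103.936127, f' = 145.058764 → z_1 = 3.310000 - (103.936127)/(145.058764) = 2.593490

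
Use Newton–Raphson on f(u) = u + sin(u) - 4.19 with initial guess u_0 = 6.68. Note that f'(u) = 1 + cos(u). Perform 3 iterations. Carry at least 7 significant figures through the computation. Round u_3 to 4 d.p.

5.1114

Newton update: u ← u − f(u)/f'(u).
u_0 = 6.680000: f = 2.876483, f' = 1.922297 → u_1 = 6.680000 - (2.876483)/(1.922297) = 5.183622
u_1 = 5.183622: f = 0.102613, f' = 1.453985 → u_2 = 5.183622 - (0.102613)/(1.453985) = 5.113049
u_2 = 5.113049: f = 0.002245, f' = 1.390026 → u_3 = 5.113049 - (0.002245)/(1.390026) = 5.111434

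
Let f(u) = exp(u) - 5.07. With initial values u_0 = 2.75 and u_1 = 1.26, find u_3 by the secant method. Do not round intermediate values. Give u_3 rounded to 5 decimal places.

f(u_0) = 10.572632, f(u_1) = -1.544579
u_2 = 1.260000 - (-1.544579)·(1.260000 - 2.750000)/(-1.544579 - (10.572632)) = 1.449930; f(u_2) = -0.807184
u_3 = 1.449930 - (-0.807184)·(1.449930 - 1.260000)/(-0.807184 - (-1.544579)) = 1.657836; f(u_3) = 0.177940

1.65784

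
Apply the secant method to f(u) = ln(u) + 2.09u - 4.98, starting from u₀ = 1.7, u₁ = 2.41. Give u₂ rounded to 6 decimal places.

2.047223

f(u_0) = -0.896372, f(u_1) = 0.936527
u_2 = 2.410000 - (0.936527)·(2.410000 - 1.700000)/(0.936527 - (-0.896372)) = 2.047223; f(u_2) = 0.015180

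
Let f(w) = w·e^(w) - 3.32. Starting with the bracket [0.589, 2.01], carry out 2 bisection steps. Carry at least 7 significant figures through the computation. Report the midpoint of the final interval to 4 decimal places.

f(0.589000) = -2.258513, f(2.010000) = 11.681268 (opposite signs)
step 1: m = 1.299500, f(m) = 1.445867 > 0 → root in [0.589000, 1.299500]
step 2: m = 0.944250, f(m) = -0.892442 < 0 → root in [0.944250, 1.299500]
Midpoint of [0.944250, 1.299500] = 1.121875

1.1219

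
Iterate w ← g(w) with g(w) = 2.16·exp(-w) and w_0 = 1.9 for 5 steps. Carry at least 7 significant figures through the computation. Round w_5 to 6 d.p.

w_1 = g(1.900000) = 0.323068
w_2 = g(0.323068) = 1.563677
w_3 = g(1.563677) = 0.452228
w_4 = g(0.452228) = 1.374212
w_5 = g(1.374212) = 0.546564

0.546564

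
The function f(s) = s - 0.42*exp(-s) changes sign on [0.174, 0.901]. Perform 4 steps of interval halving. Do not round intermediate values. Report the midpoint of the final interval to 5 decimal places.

f(0.174000) = -0.178925, f(0.901000) = 0.730411 (opposite signs)
step 1: m = 0.537500, f(m) = 0.292133 > 0 → root in [0.174000, 0.537500]
step 2: m = 0.355750, f(m) = 0.061478 > 0 → root in [0.174000, 0.355750]
step 3: m = 0.264875, f(m) = -0.057392 < 0 → root in [0.264875, 0.355750]
step 4: m = 0.310312, f(m) = 0.002361 > 0 → root in [0.264875, 0.310312]
Midpoint of [0.264875, 0.310312] = 0.287594

0.28759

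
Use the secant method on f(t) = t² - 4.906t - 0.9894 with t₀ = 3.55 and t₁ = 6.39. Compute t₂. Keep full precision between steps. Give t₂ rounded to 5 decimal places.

4.70280

f(t_0) = -5.803200, f(t_1) = 8.493360
t_2 = 6.390000 - (8.493360)·(6.390000 - 3.550000)/(8.493360 - (-5.803200)) = 4.702801; f(t_2) = -1.945005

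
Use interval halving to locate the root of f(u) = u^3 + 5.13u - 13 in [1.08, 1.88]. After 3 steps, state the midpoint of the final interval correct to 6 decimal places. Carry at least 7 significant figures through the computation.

f(1.080000) = -6.199888, f(1.880000) = 3.289072 (opposite signs)
step 1: m = 1.480000, f(m) = -2.165808 < 0 → root in [1.480000, 1.880000]
step 2: m = 1.680000, f(m) = 0.360032 > 0 → root in [1.480000, 1.680000]
step 3: m = 1.580000, f(m) = -0.950288 < 0 → root in [1.580000, 1.680000]
Midpoint of [1.580000, 1.680000] = 1.630000

1.630000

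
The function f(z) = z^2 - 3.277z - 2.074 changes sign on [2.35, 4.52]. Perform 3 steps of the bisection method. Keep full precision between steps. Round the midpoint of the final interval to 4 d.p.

3.8419

f(2.350000) = -4.252450, f(4.520000) = 3.544360 (opposite signs)
step 1: m = 3.435000, f(m) = -1.531270 < 0 → root in [3.435000, 4.520000]
step 2: m = 3.977500, f(m) = 0.712239 > 0 → root in [3.435000, 3.977500]
step 3: m = 3.706250, f(m) = -0.483092 < 0 → root in [3.706250, 3.977500]
Midpoint of [3.706250, 3.977500] = 3.841875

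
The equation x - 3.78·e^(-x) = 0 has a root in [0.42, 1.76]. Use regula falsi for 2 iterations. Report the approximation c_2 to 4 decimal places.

f(0.420000) = -2.063637, f(1.760000) = 1.109670
step 1: c = 1.291417, f(c) = 0.252367 > 0 → new bracket [0.420000, 1.291417]
step 2: c = 1.196462, f(c) = 0.053912 > 0 → new bracket [0.420000, 1.196462]

1.1965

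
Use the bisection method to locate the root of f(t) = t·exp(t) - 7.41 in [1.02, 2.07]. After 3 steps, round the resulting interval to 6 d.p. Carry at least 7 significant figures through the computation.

f(1.020000) = -4.581341, f(2.070000) = 8.994384 (opposite signs)
step 1: m = 1.545000, f(m) = -0.167084 < 0 → root in [1.545000, 2.070000]
step 2: m = 1.807500, f(m) = 3.607057 > 0 → root in [1.545000, 1.807500]
step 3: m = 1.676250, f(m) = 1.550349 > 0 → root in [1.545000, 1.676250]

[1.545000, 1.676250]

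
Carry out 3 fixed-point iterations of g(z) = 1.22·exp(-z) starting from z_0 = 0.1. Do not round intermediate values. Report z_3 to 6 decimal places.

0.814101

z_1 = g(0.100000) = 1.103902
z_2 = g(1.103902) = 0.404521
z_3 = g(0.404521) = 0.814101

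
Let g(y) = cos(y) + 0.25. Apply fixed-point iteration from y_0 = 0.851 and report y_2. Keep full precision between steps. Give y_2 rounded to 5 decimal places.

y_1 = g(0.851000) = 0.909232
y_2 = g(0.909232) = 0.864352

0.86435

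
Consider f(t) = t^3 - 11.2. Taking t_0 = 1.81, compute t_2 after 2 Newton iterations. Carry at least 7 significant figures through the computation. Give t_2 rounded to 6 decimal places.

Newton update: t ← t − f(t)/f'(t).
f'(t) = 3t^2
t_0 = 1.810000: f = -5.270259, f' = 9.828300 → t_1 = 1.810000 - (-5.270259)/(9.828300) = 2.346233
t_1 = 2.346233: f = 1.715566, f' = 16.514428 → t_2 = 2.346233 - (1.715566)/(16.514428) = 2.242350

2.242350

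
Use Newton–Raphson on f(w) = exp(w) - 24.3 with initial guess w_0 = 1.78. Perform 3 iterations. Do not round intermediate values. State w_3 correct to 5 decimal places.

3.48084

f'(w) = exp(w)
w_0 = 1.780000: f = -18.370144, f' = 5.929856 → w_1 = 1.780000 - (-18.370144)/(5.929856) = 4.877907
w_1 = 4.877907: f = 107.055446, f' = 131.355446 → w_2 = 4.877907 - (107.055446)/(131.355446) = 4.062901
w_2 = 4.062901: f = 33.842751, f' = 58.142751 → w_3 = 4.062901 - (33.842751)/(58.142751) = 3.480838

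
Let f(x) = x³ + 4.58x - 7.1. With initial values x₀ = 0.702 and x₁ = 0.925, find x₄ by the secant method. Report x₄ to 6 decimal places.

1.185862

f(x_0) = -3.538892, f(x_1) = -2.072047
x_2 = 0.925000 - (-2.072047)·(0.925000 - 0.702000)/(-2.072047 - (-3.538892)) = 1.240007; f(x_2) = 0.485889
x_3 = 1.240007 - (0.485889)·(1.240007 - 0.925000)/(0.485889 - (-2.072047)) = 1.180170; f(x_3) = -0.051076
x_4 = 1.180170 - (-0.051076)·(1.180170 - 1.240007)/(-0.051076 - (0.485889)) = 1.185862; f(x_4) = -0.001111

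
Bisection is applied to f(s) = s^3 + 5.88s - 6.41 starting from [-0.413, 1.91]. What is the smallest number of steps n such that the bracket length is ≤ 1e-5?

18

Initial width b − a = 1.91 − -0.413 = 2.323000.
After n steps the width is (b−a)/2^n; need (b−a)/2^n ≤ 1e-5.
So n ≥ log₂(2.323000/1e-5) = log₂(232300.0000) ≈ 17.8256.
Hence n = 18.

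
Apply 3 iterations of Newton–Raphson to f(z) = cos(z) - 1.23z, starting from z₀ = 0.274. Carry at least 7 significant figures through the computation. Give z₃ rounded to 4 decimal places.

0.6481

f'(z) = -sin(z) - 1.23
z_0 = 0.274000: f = 0.625676, f' = -1.500584 → z_1 = 0.274000 - (0.625676)/(-1.500584) = 0.690955
z_1 = 0.690955: f = -0.079237, f' = -1.867273 → z_2 = 0.690955 - (-0.079237)/(-1.867273) = 0.648520
z_2 = 0.648520: f = -0.000702, f' = -1.834008 → z_3 = 0.648520 - (-0.000702)/(-1.834008) = 0.648138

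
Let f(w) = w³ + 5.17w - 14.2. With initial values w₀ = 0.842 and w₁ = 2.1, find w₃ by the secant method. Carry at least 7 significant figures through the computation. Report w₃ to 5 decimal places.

1.71939

f(w_0) = -9.249912, f(w_1) = 5.918000
w_2 = 2.100000 - (5.918000)·(2.100000 - 0.842000)/(5.918000 - (-9.249912)) = 1.609171; f(w_2) = -1.713742
w_3 = 1.609171 - (-1.713742)·(1.609171 - 2.100000)/(-1.713742 - (5.918000)) = 1.719389; f(w_3) = -0.227728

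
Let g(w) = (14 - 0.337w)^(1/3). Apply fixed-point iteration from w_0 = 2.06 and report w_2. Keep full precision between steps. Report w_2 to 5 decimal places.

2.36342

w_1 = g(2.060000) = 2.369628
w_2 = g(2.369628) = 2.363417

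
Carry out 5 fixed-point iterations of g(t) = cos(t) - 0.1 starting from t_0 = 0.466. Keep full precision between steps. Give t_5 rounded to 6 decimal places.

0.696798

t_1 = g(0.466000) = 0.793373
t_2 = g(0.793373) = 0.601446
t_3 = g(0.601446) = 0.724519
t_4 = g(0.724519) = 0.648819
t_5 = g(0.648819) = 0.696798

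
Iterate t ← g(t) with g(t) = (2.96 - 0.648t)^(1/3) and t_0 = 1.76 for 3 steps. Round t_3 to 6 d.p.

t_1 = g(1.760000) = 1.220822
t_2 = g(1.220822) = 1.294435
t_3 = g(1.294435) = 1.284875

1.284875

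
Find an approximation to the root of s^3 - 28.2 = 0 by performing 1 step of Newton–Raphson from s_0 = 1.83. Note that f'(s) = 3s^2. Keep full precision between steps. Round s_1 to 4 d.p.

Newton update: s ← s − f(s)/f'(s).
s_0 = 1.830000: f = -22.071513, f' = 10.046700 → s_1 = 1.830000 - (-22.071513)/(10.046700) = 4.026892

4.0269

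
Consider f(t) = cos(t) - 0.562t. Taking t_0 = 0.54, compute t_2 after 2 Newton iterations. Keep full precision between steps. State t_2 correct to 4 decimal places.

0.9854

f'(t) = -sin(t) - 0.562
t_0 = 0.540000: f = 0.554229, f' = -1.076136 → t_1 = 0.540000 - (0.554229)/(-1.076136) = 1.055017
t_1 = 1.055017: f = -0.099707, f' = -1.431909 → t_2 = 1.055017 - (-0.099707)/(-1.431909) = 0.985385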